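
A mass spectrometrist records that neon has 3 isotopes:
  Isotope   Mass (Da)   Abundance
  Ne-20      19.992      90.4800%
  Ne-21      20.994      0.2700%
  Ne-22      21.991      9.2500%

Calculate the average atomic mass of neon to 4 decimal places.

20.1796 Da

The abundance-weighted mean is 0.904800 × 19.992 + 0.002700 × 20.994 + 0.092500 × 21.991
= 18.08876 + 0.05668 + 2.03417 = 20.17961 Da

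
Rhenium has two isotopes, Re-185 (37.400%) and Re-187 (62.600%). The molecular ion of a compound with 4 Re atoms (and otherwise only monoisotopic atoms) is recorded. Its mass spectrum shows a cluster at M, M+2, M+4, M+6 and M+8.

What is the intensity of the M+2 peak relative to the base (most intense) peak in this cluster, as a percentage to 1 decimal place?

35.7%

(0.37400 + 0.62600)^4 gives M 0.0196, M+2 0.1310, M+4 0.3289, M+6 0.3670, M+8 0.1536; the largest is M+6.
P(M+6) = C(4,3) × 0.37400^1 × 0.62600^3 = 4 × 0.3740 × 0.24531438 = 0.366990 (base)
P(M+2) = C(4,1) × 0.37400^3 × 0.62600^1 = 4 × 0.05231362 × 0.6260 = 0.130993
Relative intensity = 0.130993 / 0.366990 × 100 = 35.7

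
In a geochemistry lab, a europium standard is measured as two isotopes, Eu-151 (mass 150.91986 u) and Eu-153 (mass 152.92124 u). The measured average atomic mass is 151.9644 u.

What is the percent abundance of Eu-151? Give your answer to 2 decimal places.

With x = fraction of Eu-151 (so Eu-153 is 1 − x):
150.91986·x + 152.92124·(1 − x) = 151.9644
(150.91986 − 152.92124)·x = 151.9644 − 152.92124
x = -0.95684 / -2.00138 = 0.47809 → 47.81% Eu-151, 52.19% Eu-153.

47.81%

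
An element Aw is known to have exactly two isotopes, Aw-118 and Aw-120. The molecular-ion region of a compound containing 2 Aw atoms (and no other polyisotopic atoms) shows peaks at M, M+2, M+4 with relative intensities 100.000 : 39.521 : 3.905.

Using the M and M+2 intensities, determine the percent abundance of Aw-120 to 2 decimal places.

16.50%

Let p = fractional abundance of Aw-118. I(M+2)/I(M) = [C(2,1)·p^1·(1−p)] / p^2 = 2·(1−p)/p = 39.521/100.000 = 0.3952
(1−p)/p = 0.3952/2 = 0.1976  ⇒  p = 1/(1 + 0.1976) = 0.8350
Aw-118: 83.50%, Aw-120: 16.50%.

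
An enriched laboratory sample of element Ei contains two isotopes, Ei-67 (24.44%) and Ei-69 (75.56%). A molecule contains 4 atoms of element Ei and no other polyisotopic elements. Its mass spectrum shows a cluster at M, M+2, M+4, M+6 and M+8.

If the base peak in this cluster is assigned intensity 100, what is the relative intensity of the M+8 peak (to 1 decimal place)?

77.3

Term probabilities: M 0.0036, M+2 0.0441, M+4 0.2046, M+6 0.4217, M+8 0.3260. Base peak = M+6.
P(M+6) = C(4,3) × 0.2444^1 × 0.7556^3 = 4 × 0.2444 × 0.43139574 = 0.421732 (base)
P(M+8) = C(4,4) × 0.2444^0 × 0.7556^4 = 1 × 1.0000 × 0.32596262 = 0.325963
Relative intensity = 0.325963 / 0.421732 × 100 = 77.3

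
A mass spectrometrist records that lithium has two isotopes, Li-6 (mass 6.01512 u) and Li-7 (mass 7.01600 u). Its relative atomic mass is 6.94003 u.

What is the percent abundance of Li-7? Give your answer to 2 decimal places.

Writing the weighted mean with unknown fraction x of Li-6:
6.01512·x + 7.01600·(1 − x) = 6.94003
(6.01512 − 7.01600)·x = 6.94003 − 7.01600
x = -0.07597 / -1.00088 = 0.07590 → 7.59% Li-6, 92.41% Li-7.

92.41%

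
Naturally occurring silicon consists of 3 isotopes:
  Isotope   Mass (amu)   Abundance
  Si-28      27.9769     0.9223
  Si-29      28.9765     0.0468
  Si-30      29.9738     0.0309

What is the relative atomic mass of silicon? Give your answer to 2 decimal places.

Average mass = Σ (abundance × isotope mass) = 0.9223 × 27.9769 + 0.0468 × 28.9765 + 0.0309 × 29.9738
= 25.80309 + 1.35610 + 0.92619 = 28.08538 amu

28.09 amu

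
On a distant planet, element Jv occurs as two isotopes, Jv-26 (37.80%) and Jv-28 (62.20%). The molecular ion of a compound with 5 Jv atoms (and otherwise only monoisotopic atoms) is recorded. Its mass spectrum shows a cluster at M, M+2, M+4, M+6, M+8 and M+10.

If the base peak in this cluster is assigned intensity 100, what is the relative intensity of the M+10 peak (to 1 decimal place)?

Binomial terms of (0.3780 + 0.6220)^5: M 0.0077, M+2 0.0635, M+4 0.2090, M+6 0.3438, M+8 0.2829, M+10 0.0931 → M+6 is the base peak.
P(M+6) = C(5,3) × 0.3780^2 × 0.6220^3 = 10 × 0.142884 × 0.24064185 = 0.343839 (base)
P(M+10) = C(5,5) × 0.3780^0 × 0.6220^5 = 1 × 1.0000 × 0.09310048 = 0.093100
Relative intensity = 0.093100 / 0.343839 × 100 = 27.1

27.1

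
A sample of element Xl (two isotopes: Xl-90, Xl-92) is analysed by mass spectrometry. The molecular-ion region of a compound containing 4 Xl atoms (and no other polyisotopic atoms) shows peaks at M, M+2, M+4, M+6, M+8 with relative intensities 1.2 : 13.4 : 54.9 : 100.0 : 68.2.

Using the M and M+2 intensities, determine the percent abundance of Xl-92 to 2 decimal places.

73.63%

Write p for the Xl-90 fraction. I(M+2)/I(M) = [C(4,1)·p^3·(1−p)] / p^4 = 4·(1−p)/p = 13.4/1.2 = 11.1667
(1−p)/p = 11.1667/4 = 2.7917  ⇒  p = 1/(1 + 2.7917) = 0.2637
Xl-90: 26.37%, Xl-92: 73.63%.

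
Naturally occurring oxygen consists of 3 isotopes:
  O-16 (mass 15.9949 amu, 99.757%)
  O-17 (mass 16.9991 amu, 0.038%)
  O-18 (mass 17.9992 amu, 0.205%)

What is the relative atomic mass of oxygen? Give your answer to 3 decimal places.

15.999 amu

Weight each isotope mass by its fractional abundance: 0.99757 × 15.9949 + 0.00038 × 16.9991 + 0.00205 × 17.9992
= 15.95603 + 0.00646 + 0.03690 = 15.99939 amu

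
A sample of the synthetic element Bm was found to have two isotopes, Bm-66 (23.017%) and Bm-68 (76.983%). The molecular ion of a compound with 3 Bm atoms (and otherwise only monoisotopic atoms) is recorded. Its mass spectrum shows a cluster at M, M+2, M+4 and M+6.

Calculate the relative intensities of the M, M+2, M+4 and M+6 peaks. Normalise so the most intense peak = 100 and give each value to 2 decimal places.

2.67 : 26.82 : 89.70 : 100.00

Each Bm atom is independently Bm-66 (p = 0.23017) or Bm-68 (q = 0.76983); the cluster is the binomial expansion (p + q)^3.
P(M) = 0.23017^3 = 0.012194
P(M+2) = 3 × 0.23017^2 × 0.76983^1 = 0.122353
P(M+4) = 3 × 0.23017^1 × 0.76983^2 = 0.409223
P(M+6) = 0.76983^3 = 0.456231
The M+6 peak is largest (0.456231); scaling to 100 gives 2.67 : 26.82 : 89.70 : 100.00.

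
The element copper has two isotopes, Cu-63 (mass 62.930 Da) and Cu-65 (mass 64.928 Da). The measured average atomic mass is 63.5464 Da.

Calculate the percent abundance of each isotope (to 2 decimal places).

With x = fraction of Cu-63 (so Cu-65 is 1 − x):
62.930·x + 64.928·(1 − x) = 63.5464
(62.930 − 64.928)·x = 63.5464 − 64.928
x = -1.3816 / -1.998 = 0.69149 → 69.15% Cu-63, 30.85% Cu-65.

Cu-63: 69.15%, Cu-65: 30.85%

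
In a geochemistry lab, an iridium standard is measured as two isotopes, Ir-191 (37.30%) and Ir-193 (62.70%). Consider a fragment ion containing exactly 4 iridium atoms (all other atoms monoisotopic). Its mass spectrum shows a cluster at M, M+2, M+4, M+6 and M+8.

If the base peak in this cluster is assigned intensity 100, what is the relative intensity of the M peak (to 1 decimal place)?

(0.3730 + 0.6270)^4 gives M 0.0194, M+2 0.1302, M+4 0.3282, M+6 0.3678, M+8 0.1546; the largest is M+6.
P(M+6) = C(4,3) × 0.3730^1 × 0.6270^3 = 4 × 0.3730 × 0.24649188 = 0.367766 (base)
P(M) = C(4,0) × 0.3730^4 × 0.6270^0 = 1 × 0.01935688 × 1.0000 = 0.019357
Relative intensity = 0.019357 / 0.367766 × 100 = 5.3

5.3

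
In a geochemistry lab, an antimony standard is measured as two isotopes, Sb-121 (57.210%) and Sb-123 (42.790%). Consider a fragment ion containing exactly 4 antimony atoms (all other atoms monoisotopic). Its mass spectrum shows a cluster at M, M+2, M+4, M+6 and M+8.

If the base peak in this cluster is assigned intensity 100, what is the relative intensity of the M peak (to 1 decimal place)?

29.8

(0.57210 + 0.42790)^4 gives M 0.1071, M+2 0.3205, M+4 0.3596, M+6 0.1793, M+8 0.0335; the largest is M+4.
P(M+4) = C(4,2) × 0.57210^2 × 0.42790^2 = 6 × 0.32729841 × 0.18309841 = 0.359567 (base)
P(M) = C(4,0) × 0.57210^4 × 0.42790^0 = 1 × 0.10712425 × 1.0000 = 0.107124
Relative intensity = 0.107124 / 0.359567 × 100 = 29.8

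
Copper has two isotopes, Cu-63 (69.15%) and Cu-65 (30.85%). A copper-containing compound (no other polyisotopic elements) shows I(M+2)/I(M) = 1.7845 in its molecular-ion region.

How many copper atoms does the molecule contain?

4

The M+2/M ratio from n Cu atoms is n · q/p = n · 0.3085/0.6915.
n = 1.7845 × 0.6915/0.3085 = 4.00 ≈ 4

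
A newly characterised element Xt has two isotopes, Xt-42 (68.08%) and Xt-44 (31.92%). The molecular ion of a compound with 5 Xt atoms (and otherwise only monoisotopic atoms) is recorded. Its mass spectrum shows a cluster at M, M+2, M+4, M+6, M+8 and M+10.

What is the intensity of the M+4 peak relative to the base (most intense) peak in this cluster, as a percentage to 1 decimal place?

Binomial terms of (0.6808 + 0.3192)^5: M 0.1463, M+2 0.3429, M+4 0.3215, M+6 0.1507, M+8 0.0353, M+10 0.0033 → M+2 is the base peak.
P(M+2) = C(5,1) × 0.6808^4 × 0.3192^1 = 5 × 0.21482172 × 0.3192 = 0.342855 (base)
P(M+4) = C(5,2) × 0.6808^3 × 0.3192^2 = 10 × 0.31554307 × 0.10188864 = 0.321503
Relative intensity = 0.321503 / 0.342855 × 100 = 93.8

93.8%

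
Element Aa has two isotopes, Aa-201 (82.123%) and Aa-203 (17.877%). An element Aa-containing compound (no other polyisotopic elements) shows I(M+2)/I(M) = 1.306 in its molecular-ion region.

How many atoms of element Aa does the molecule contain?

6

For n independent Aa atoms, I(M+2)/I(M) = n · (abundance Aa-203) / (abundance Aa-201) = n · 0.17877/0.82123.
n = 1.306 × 0.82123/0.17877 = 6.00 ≈ 6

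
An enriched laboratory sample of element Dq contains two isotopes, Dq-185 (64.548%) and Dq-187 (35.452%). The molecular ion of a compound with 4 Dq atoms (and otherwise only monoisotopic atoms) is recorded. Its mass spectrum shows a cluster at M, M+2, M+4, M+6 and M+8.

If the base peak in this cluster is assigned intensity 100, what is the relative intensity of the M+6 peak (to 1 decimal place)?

Term probabilities: M 0.1736, M+2 0.3814, M+4 0.3142, M+6 0.1150, M+8 0.0158. Base peak = M+2.
P(M+2) = C(4,1) × 0.64548^3 × 0.35452^1 = 4 × 0.26893565 × 0.35452 = 0.381372 (base)
P(M+6) = C(4,3) × 0.64548^1 × 0.35452^3 = 4 × 0.64548 × 0.04455764 = 0.115044
Relative intensity = 0.115044 / 0.381372 × 100 = 30.2

30.2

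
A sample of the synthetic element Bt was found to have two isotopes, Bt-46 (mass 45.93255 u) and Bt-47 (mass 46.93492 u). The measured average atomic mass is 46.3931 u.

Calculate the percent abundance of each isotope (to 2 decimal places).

Bt-46: 54.05%, Bt-47: 45.95%

Writing the weighted mean with unknown fraction x of Bt-46:
45.93255·x + 46.93492·(1 − x) = 46.3931
(45.93255 − 46.93492)·x = 46.3931 − 46.93492
x = -0.54182 / -1.00237 = 0.54054 → 54.05% Bt-46, 45.95% Bt-47.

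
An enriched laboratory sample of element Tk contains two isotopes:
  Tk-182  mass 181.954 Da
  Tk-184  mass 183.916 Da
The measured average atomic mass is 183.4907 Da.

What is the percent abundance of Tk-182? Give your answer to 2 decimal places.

21.68%

With x = fraction of Tk-182 (so Tk-184 is 1 − x):
181.954·x + 183.916·(1 − x) = 183.4907
(181.954 − 183.916)·x = 183.4907 − 183.916
x = -0.4253 / -1.962 = 0.21677 → 21.68% Tk-182, 78.32% Tk-184.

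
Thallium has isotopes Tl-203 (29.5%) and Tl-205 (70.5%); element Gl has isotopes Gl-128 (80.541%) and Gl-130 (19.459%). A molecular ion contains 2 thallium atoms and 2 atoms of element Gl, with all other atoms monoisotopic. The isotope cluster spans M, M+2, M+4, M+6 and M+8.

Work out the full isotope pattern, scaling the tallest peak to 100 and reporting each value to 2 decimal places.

Thallium pattern (n=2): 0.087025 : 0.41595 : 0.497025
Element Gl pattern (n=2): 0.64868527 : 0.31344946 : 0.03786527
Convolve the two distributions (both contribute in 2-u steps):
  M: 0.087025×0.64868527 = 0.056452
  M+2: 0.087025×0.31344946 + 0.41595×0.64868527 = 0.297099
  M+4: 0.087025×0.03786527 + 0.41595×0.31344946 + 0.497025×0.64868527 = 0.456087
  M+6: 0.41595×0.03786527 + 0.497025×0.31344946 = 0.171542
  M+8: 0.497025×0.03786527 = 0.018820
Scale to base peak (0.456087) = 100: 12.38 : 65.14 : 100.00 : 37.61 : 4.13

12.38 : 65.14 : 100.00 : 37.61 : 4.13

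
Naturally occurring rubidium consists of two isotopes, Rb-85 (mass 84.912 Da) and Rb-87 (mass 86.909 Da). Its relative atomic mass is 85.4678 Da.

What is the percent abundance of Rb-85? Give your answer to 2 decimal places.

Writing the weighted mean with unknown fraction x of Rb-85:
84.912·x + 86.909·(1 − x) = 85.4678
(84.912 − 86.909)·x = 85.4678 − 86.909
x = -1.4412 / -1.997 = 0.72168 → 72.17% Rb-85, 27.83% Rb-87.

72.17%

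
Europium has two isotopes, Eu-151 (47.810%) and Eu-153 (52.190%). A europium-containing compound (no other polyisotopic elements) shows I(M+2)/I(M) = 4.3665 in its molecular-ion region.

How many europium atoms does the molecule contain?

4

For n independent Eu atoms, I(M+2)/I(M) = n · (abundance Eu-153) / (abundance Eu-151) = n · 0.52190/0.47810.
n = 4.3665 × 0.47810/0.52190 = 4.00 ≈ 4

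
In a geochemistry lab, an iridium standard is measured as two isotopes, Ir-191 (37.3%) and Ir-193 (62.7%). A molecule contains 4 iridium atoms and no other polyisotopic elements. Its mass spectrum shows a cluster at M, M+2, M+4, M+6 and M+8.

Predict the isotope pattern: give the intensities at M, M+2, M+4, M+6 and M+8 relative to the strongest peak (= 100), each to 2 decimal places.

Each Ir atom is independently Ir-191 (p = 0.373) or Ir-193 (q = 0.627); the cluster is the binomial expansion (p + q)^4.
P(M) = 0.373^4 = 0.019357
P(M+2) = 4 × 0.373^3 × 0.627^1 = 0.130153
P(M+4) = 6 × 0.373^2 × 0.627^2 = 0.328174
P(M+6) = 4 × 0.373^1 × 0.627^3 = 0.367766
P(M+8) = 0.627^4 = 0.154550
The M+6 peak is largest (0.367766); scaling to 100 gives 5.26 : 35.39 : 89.23 : 100.00 : 42.02.

5.26 : 35.39 : 89.23 : 100.00 : 42.02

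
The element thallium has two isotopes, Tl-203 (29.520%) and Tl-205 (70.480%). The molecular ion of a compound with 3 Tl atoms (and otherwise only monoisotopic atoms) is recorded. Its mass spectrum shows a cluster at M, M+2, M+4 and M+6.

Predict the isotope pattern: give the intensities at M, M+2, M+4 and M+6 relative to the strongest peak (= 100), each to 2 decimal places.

The 3 Tl atoms are independent, so intensities follow the terms of (0.29520 + 0.70480)^3.
P(M) = 0.29520^3 = 0.025725
P(M+2) = 3 × 0.29520^2 × 0.70480^1 = 0.184255
P(M+4) = 3 × 0.29520^1 × 0.70480^2 = 0.439916
P(M+6) = 0.70480^3 = 0.350104
The M+4 peak is largest (0.439916); scaling to 100 gives 5.85 : 41.88 : 100.00 : 79.58.

5.85 : 41.88 : 100.00 : 79.58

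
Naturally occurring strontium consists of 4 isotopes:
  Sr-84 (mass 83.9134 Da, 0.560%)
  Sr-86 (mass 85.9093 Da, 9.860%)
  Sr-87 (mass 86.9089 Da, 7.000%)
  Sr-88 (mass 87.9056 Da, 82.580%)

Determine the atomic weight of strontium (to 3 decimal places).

87.617 Da

Ar = Σ fᵢ·mᵢ = 0.00560 × 83.9134 + 0.09860 × 85.9093 + 0.07000 × 86.9089 + 0.82580 × 87.9056
= 0.46992 + 8.47066 + 6.08362 + 72.59244 = 87.61664 Da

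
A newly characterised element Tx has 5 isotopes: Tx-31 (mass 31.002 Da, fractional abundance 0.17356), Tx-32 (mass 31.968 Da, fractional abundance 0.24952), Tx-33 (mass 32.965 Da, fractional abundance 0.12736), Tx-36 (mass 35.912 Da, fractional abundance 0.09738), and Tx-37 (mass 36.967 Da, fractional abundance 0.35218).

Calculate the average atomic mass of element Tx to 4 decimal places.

Average mass = Σ (abundance × isotope mass) = 0.17356 × 31.002 + 0.24952 × 31.968 + 0.12736 × 32.965 + 0.09738 × 35.912 + 0.35218 × 36.967
= 5.38071 + 7.97666 + 4.19842 + 3.49711 + 13.01904 = 34.07194 Da

34.0719 Da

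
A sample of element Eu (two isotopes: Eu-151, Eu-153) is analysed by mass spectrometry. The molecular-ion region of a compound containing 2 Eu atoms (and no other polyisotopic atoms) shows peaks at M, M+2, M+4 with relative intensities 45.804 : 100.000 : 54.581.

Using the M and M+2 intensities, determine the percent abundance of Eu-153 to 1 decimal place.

52.2%

Write p for the Eu-151 fraction. I(M+2)/I(M) = [C(2,1)·p^1·(1−p)] / p^2 = 2·(1−p)/p = 100.000/45.804 = 2.1832
(1−p)/p = 2.1832/2 = 1.0916  ⇒  p = 1/(1 + 1.0916) = 0.4781
Eu-151: 47.8%, Eu-153: 52.2%.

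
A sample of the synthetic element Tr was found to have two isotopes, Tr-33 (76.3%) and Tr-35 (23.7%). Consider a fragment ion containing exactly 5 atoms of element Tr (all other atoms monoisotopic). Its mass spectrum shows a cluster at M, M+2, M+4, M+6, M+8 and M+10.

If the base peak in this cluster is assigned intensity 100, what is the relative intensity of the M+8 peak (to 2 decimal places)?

Term probabilities: M 0.2586, M+2 0.4016, M+4 0.2495, M+6 0.0775, M+8 0.0120, M+10 0.0007. Base peak = M+2.
P(M+2) = C(5,1) × 0.763^4 × 0.237^1 = 5 × 0.33892074 × 0.2370 = 0.401621 (base)
P(M+8) = C(5,4) × 0.763^1 × 0.237^4 = 5 × 0.7630 × 0.00315496 = 0.012036
Relative intensity = 0.012036 / 0.401621 × 100 = 3.00

3.00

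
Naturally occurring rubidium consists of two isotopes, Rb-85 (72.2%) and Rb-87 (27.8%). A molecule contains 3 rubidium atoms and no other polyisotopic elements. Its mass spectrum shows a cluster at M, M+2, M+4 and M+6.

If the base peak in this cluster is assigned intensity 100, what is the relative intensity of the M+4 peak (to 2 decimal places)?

38.50

(0.722 + 0.278)^3 gives M 0.3764, M+2 0.4348, M+4 0.1674, M+6 0.0215; the largest is M+2.
P(M+2) = C(3,1) × 0.722^2 × 0.278^1 = 3 × 0.521284 × 0.2780 = 0.434751 (base)
P(M+4) = C(3,2) × 0.722^1 × 0.278^2 = 3 × 0.7220 × 0.077284 = 0.167397
Relative intensity = 0.167397 / 0.434751 × 100 = 38.50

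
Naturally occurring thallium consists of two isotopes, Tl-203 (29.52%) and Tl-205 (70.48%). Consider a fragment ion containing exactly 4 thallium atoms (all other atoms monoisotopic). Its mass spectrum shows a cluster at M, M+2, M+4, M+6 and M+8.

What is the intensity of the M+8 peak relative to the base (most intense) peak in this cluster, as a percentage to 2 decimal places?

Term probabilities: M 0.0076, M+2 0.0725, M+4 0.2597, M+6 0.4134, M+8 0.2468. Base peak = M+6.
P(M+6) = C(4,3) × 0.2952^1 × 0.7048^3 = 4 × 0.2952 × 0.35010449 = 0.413403 (base)
P(M+8) = C(4,4) × 0.2952^0 × 0.7048^4 = 1 × 1.0000 × 0.24675365 = 0.246754
Relative intensity = 0.246754 / 0.413403 × 100 = 59.69

59.69%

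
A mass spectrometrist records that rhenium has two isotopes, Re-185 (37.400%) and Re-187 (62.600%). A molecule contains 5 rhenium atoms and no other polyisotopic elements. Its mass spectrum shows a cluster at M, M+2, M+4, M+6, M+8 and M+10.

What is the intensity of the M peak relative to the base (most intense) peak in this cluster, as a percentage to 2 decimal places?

2.13%

Binomial terms of (0.37400 + 0.62600)^5: M 0.0073, M+2 0.0612, M+4 0.2050, M+6 0.3431, M+8 0.2872, M+10 0.0961 → M+6 is the base peak.
P(M+6) = C(5,3) × 0.37400^2 × 0.62600^3 = 10 × 0.139876 × 0.24531438 = 0.343136 (base)
P(M) = C(5,0) × 0.37400^5 × 0.62600^0 = 1 × 0.00731742 × 1.0000 = 0.007317
Relative intensity = 0.007317 / 0.343136 × 100 = 2.13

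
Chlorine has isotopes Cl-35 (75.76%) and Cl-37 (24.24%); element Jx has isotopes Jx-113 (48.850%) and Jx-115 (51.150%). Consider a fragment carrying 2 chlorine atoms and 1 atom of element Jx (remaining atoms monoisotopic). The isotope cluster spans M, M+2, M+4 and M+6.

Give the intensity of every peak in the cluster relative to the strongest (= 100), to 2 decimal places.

Chlorine pattern (n=2): 0.57395776 : 0.36728448 : 0.05875776
Element Jx pattern (n=1): 0.4885 : 0.5115
Convolve the two distributions (both contribute in 2-u steps):
  M: 0.57395776×0.4885 = 0.280378
  M+2: 0.57395776×0.5115 + 0.36728448×0.4885 = 0.472998
  M+4: 0.36728448×0.5115 + 0.05875776×0.4885 = 0.216569
  M+6: 0.05875776×0.5115 = 0.030055
Scale to base peak (0.472998) = 100: 59.28 : 100.00 : 45.79 : 6.35

59.28 : 100.00 : 45.79 : 6.35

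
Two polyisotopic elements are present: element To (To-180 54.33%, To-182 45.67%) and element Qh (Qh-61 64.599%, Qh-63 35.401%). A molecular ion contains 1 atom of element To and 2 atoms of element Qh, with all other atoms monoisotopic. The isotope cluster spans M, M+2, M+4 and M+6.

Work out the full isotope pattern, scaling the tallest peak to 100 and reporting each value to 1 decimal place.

Element To pattern (n=1): 0.5433 : 0.4567
Element Qh pattern (n=2): 0.41730308 : 0.45737384 : 0.12532308
Convolve the two distributions (both contribute in 2-u steps):
  M: 0.5433×0.41730308 = 0.226721
  M+2: 0.5433×0.45737384 + 0.4567×0.41730308 = 0.439074
  M+4: 0.5433×0.12532308 + 0.4567×0.45737384 = 0.276971
  M+6: 0.4567×0.12532308 = 0.057235
Scale to base peak (0.439074) = 100: 51.6 : 100.0 : 63.1 : 13.0

51.6 : 100.0 : 63.1 : 13.0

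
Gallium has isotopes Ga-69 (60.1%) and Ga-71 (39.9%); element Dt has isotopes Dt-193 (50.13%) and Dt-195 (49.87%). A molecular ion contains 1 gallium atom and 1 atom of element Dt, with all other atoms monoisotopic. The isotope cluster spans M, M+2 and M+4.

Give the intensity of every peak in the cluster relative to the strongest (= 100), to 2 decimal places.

Gallium pattern (n=1): 0.6010 : 0.3990
Element Dt pattern (n=1): 0.5013 : 0.4987
Convolve the two distributions (both contribute in 2-u steps):
  M: 0.6010×0.5013 = 0.301281
  M+2: 0.6010×0.4987 + 0.3990×0.5013 = 0.499737
  M+4: 0.3990×0.4987 = 0.198981
Scale to base peak (0.499737) = 100: 60.29 : 100.00 : 39.82

60.29 : 100.00 : 39.82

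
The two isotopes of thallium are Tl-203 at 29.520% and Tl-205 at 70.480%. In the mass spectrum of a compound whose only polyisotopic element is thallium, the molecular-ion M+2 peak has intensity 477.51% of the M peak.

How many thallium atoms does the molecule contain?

2

With n Tl atoms, P(M+2)/P(M) = C(n,1)·p^(n−1)q / p^n = n·q/p = n · 0.70480/0.29520.
n = 4.7751 × 0.29520/0.70480 = 2.00 ≈ 2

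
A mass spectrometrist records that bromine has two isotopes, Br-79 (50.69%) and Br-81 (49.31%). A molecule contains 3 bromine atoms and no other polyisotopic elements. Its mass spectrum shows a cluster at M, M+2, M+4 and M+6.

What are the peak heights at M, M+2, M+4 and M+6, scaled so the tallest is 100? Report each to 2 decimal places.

Each Br atom is independently Br-79 (p = 0.5069) or Br-81 (q = 0.4931); the cluster is the binomial expansion (p + q)^3.
P(M) = 0.5069^3 = 0.130247
P(M+2) = 3 × 0.5069^2 × 0.4931^1 = 0.380103
P(M+4) = 3 × 0.5069^1 × 0.4931^2 = 0.369755
P(M+6) = 0.4931^3 = 0.119896
The M+2 peak is largest (0.380103); scaling to 100 gives 34.27 : 100.00 : 97.28 : 31.54.

34.27 : 100.00 : 97.28 : 31.54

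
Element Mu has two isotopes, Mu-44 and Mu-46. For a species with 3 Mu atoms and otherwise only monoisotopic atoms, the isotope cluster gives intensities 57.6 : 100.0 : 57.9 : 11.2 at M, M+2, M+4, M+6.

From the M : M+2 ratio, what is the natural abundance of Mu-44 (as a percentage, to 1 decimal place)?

Write p for the Mu-44 fraction. I(M+2)/I(M) = [C(3,1)·p^2·(1−p)] / p^3 = 3·(1−p)/p = 100.0/57.6 = 1.7361
(1−p)/p = 1.7361/3 = 0.5787  ⇒  p = 1/(1 + 0.5787) = 0.6334
Mu-44: 63.3%, Mu-46: 36.7%.

63.3%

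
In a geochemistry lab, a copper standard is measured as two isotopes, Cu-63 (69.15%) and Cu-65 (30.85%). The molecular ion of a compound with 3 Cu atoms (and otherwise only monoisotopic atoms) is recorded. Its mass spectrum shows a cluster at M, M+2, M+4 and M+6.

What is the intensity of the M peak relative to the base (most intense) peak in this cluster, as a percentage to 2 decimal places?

74.72%

Term probabilities: M 0.3307, M+2 0.4425, M+4 0.1974, M+6 0.0294. Base peak = M+2.
P(M+2) = C(3,1) × 0.6915^2 × 0.3085^1 = 3 × 0.47817225 × 0.3085 = 0.442548 (base)
P(M) = C(3,0) × 0.6915^3 × 0.3085^0 = 1 × 0.33065611 × 1.0000 = 0.330656
Relative intensity = 0.330656 / 0.442548 × 100 = 74.72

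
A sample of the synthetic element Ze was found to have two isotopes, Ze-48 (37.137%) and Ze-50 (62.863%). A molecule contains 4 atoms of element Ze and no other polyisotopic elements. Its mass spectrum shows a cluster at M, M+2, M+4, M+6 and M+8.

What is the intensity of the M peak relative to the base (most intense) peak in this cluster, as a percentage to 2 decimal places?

5.15%

(0.37137 + 0.62863)^4 gives M 0.0190, M+2 0.1288, M+4 0.3270, M+6 0.3690, M+8 0.1562; the largest is M+6.
P(M+6) = C(4,3) × 0.37137^1 × 0.62863^3 = 4 × 0.37137 × 0.24841929 = 0.369022 (base)
P(M) = C(4,0) × 0.37137^4 × 0.62863^0 = 1 × 0.01902073 × 1.0000 = 0.019021
Relative intensity = 0.019021 / 0.369022 × 100 = 5.15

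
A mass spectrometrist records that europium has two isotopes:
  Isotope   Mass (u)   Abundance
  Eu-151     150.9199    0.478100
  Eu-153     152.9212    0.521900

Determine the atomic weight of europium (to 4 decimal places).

151.9644 u

Average mass = Σ (abundance × isotope mass) = 0.478100 × 150.9199 + 0.521900 × 152.9212
= 72.15480 + 79.80957 = 151.96437 u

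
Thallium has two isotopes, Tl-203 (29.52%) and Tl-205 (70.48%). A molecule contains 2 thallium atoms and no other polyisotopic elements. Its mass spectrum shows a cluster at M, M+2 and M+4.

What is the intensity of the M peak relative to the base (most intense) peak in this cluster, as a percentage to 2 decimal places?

17.54%

Binomial terms of (0.2952 + 0.7048)^2: M 0.0871, M+2 0.4161, M+4 0.4967 → M+4 is the base peak.
P(M+4) = C(2,2) × 0.2952^0 × 0.7048^2 = 1 × 1.0000 × 0.49674304 = 0.496743 (base)
P(M) = C(2,0) × 0.2952^2 × 0.7048^0 = 1 × 0.08714304 × 1.0000 = 0.087143
Relative intensity = 0.087143 / 0.496743 × 100 = 17.54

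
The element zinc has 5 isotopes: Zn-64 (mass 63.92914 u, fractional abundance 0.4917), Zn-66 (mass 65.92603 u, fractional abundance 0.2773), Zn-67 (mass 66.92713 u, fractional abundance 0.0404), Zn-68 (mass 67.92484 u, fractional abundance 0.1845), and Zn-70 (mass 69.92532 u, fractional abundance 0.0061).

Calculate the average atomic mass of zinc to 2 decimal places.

Ar = Σ fᵢ·mᵢ = 0.4917 × 63.92914 + 0.2773 × 65.92603 + 0.0404 × 66.92713 + 0.1845 × 67.92484 + 0.0061 × 69.92532
= 31.433958 + 18.281288 + 2.703856 + 12.532133 + 0.426544 = 65.377779 u

65.38 u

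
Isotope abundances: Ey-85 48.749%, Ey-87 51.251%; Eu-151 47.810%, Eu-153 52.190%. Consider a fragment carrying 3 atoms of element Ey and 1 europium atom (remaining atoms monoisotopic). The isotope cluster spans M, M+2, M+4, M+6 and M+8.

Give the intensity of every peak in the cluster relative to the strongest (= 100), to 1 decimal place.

Element Ey pattern (n=3): 0.11585029 : 0.36538862 : 0.38414188 : 0.13461921
Europium pattern (n=1): 0.4781 : 0.5219
Convolve the two distributions (both contribute in 2-u steps):
  M: 0.11585029×0.4781 = 0.055388
  M+2: 0.11585029×0.5219 + 0.36538862×0.4781 = 0.235155
  M+4: 0.36538862×0.5219 + 0.38414188×0.4781 = 0.374355
  M+6: 0.38414188×0.5219 + 0.13461921×0.4781 = 0.264845
  M+8: 0.13461921×0.5219 = 0.070258
Scale to base peak (0.374355) = 100: 14.8 : 62.8 : 100.0 : 70.7 : 18.8

14.8 : 62.8 : 100.0 : 70.7 : 18.8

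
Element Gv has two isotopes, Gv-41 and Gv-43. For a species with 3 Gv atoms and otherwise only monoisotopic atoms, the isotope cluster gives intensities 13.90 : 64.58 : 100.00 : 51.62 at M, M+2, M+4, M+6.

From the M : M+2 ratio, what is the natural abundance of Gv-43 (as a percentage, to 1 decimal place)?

60.8%

Write p for the Gv-41 fraction. I(M+2)/I(M) = [C(3,1)·p^2·(1−p)] / p^3 = 3·(1−p)/p = 64.58/13.90 = 4.6460
(1−p)/p = 4.6460/3 = 1.5487  ⇒  p = 1/(1 + 1.5487) = 0.3924
Gv-41: 39.2%, Gv-43: 60.8%.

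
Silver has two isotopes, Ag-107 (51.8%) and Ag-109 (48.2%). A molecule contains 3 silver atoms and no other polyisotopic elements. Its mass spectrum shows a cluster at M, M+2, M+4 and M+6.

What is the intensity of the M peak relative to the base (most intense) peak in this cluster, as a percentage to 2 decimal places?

35.82%

Binomial terms of (0.518 + 0.482)^3: M 0.1390, M+2 0.3880, M+4 0.3610, M+6 0.1120 → M+2 is the base peak.
P(M+2) = C(3,1) × 0.518^2 × 0.482^1 = 3 × 0.268324 × 0.4820 = 0.387997 (base)
P(M) = C(3,0) × 0.518^3 × 0.482^0 = 1 × 0.13899183 × 1.0000 = 0.138992
Relative intensity = 0.138992 / 0.387997 × 100 = 35.82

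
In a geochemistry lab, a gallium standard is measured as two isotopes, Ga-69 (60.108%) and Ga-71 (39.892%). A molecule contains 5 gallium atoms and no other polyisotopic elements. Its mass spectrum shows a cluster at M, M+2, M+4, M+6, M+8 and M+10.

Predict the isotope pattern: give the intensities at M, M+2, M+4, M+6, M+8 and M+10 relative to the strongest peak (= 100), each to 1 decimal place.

Expanding (0.60108 + 0.39892)^5:
P(M) = 0.60108^5 = 0.078462
P(M+2) = 5 × 0.60108^4 × 0.39892^1 = 0.260366
P(M+4) = 10 × 0.60108^3 × 0.39892^2 = 0.345596
P(M+6) = 10 × 0.60108^2 × 0.39892^3 = 0.229362
P(M+8) = 5 × 0.60108^1 × 0.39892^4 = 0.076111
P(M+10) = 0.39892^5 = 0.010103
The M+4 peak is largest (0.345596); scaling to 100 gives 22.7 : 75.3 : 100.0 : 66.4 : 22.0 : 2.9.

22.7 : 75.3 : 100.0 : 66.4 : 22.0 : 2.9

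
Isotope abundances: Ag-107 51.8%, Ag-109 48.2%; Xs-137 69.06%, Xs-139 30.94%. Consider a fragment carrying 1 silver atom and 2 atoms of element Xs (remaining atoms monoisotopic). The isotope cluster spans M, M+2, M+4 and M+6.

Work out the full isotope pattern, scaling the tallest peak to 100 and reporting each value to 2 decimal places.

54.75 : 100.00 : 56.64 : 10.23

Silver pattern (n=1): 0.5180 : 0.4820
Element Xs pattern (n=2): 0.47692836 : 0.42734328 : 0.09572836
Convolve the two distributions (both contribute in 2-u steps):
  M: 0.5180×0.47692836 = 0.247049
  M+2: 0.5180×0.42734328 + 0.4820×0.47692836 = 0.451243
  M+4: 0.5180×0.09572836 + 0.4820×0.42734328 = 0.255567
  M+6: 0.4820×0.09572836 = 0.046141
Scale to base peak (0.451243) = 100: 54.75 : 100.00 : 56.64 : 10.23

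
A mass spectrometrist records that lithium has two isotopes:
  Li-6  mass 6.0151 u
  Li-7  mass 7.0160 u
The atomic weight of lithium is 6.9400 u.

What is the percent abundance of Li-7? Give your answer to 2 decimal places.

92.41%

With x = fraction of Li-6 (so Li-7 is 1 − x):
6.0151·x + 7.0160·(1 − x) = 6.9400
(6.0151 − 7.0160)·x = 6.9400 − 7.0160
x = -0.0760 / -1.0009 = 0.07593 → 7.59% Li-6, 92.41% Li-7.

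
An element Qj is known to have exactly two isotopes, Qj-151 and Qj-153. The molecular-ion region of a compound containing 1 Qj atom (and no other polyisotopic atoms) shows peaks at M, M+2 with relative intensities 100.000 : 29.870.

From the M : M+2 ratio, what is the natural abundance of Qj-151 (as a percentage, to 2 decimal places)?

77.00%

If p is the fraction of Qj that is Qj-151, then I(M+2)/I(M) = [C(1,1)·p^0·(1−p)] / p^1 = 1·(1−p)/p = 29.870/100.000 = 0.2987
(1−p)/p = 0.2987/1 = 0.2987  ⇒  p = 1/(1 + 0.2987) = 0.7700
Qj-151: 77.00%, Qj-153: 23.00%.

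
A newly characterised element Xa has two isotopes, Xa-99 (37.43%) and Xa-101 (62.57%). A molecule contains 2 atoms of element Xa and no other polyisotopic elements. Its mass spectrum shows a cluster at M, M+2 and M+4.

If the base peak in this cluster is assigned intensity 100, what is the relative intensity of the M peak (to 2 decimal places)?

Binomial terms of (0.3743 + 0.6257)^2: M 0.1401, M+2 0.4684, M+4 0.3915 → M+2 is the base peak.
P(M+2) = C(2,1) × 0.3743^1 × 0.6257^1 = 2 × 0.3743 × 0.6257 = 0.468399 (base)
P(M) = C(2,0) × 0.3743^2 × 0.6257^0 = 1 × 0.14010049 × 1.0000 = 0.140100
Relative intensity = 0.140100 / 0.468399 × 100 = 29.91

29.91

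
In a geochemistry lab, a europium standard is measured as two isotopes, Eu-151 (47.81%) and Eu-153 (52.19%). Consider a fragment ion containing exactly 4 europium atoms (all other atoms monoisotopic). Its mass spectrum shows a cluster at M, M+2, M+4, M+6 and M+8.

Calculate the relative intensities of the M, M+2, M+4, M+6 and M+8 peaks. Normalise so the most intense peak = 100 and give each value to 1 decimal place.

14.0 : 61.1 : 100.0 : 72.8 : 19.9

Each Eu atom is independently Eu-151 (p = 0.4781) or Eu-153 (q = 0.5219); the cluster is the binomial expansion (p + q)^4.
P(M) = 0.4781^4 = 0.052249
P(M+2) = 4 × 0.4781^3 × 0.5219^1 = 0.228141
P(M+4) = 6 × 0.4781^2 × 0.5219^2 = 0.373563
P(M+6) = 4 × 0.4781^1 × 0.5219^3 = 0.271857
P(M+8) = 0.5219^4 = 0.074191
The M+4 peak is largest (0.373563); scaling to 100 gives 14.0 : 61.1 : 100.0 : 72.8 : 19.9.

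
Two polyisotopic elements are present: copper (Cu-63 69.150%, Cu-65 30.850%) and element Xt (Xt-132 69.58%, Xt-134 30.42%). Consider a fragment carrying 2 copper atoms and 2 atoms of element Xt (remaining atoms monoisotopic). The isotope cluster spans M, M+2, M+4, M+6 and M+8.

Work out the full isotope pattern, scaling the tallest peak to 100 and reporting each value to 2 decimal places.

Copper pattern (n=2): 0.47817225 : 0.4266555 : 0.09517225
Element Xt pattern (n=2): 0.48413764 : 0.42332472 : 0.09253764
Convolve the two distributions (both contribute in 2-u steps):
  M: 0.47817225×0.48413764 = 0.231501
  M+2: 0.47817225×0.42332472 + 0.4266555×0.48413764 = 0.408982
  M+4: 0.47817225×0.09253764 + 0.4266555×0.42332472 + 0.09517225×0.48413764 = 0.270939
  M+6: 0.4266555×0.09253764 + 0.09517225×0.42332472 = 0.079770
  M+8: 0.09517225×0.09253764 = 0.008807
Scale to base peak (0.408982) = 100: 56.60 : 100.00 : 66.25 : 19.50 : 2.15

56.60 : 100.00 : 66.25 : 19.50 : 2.15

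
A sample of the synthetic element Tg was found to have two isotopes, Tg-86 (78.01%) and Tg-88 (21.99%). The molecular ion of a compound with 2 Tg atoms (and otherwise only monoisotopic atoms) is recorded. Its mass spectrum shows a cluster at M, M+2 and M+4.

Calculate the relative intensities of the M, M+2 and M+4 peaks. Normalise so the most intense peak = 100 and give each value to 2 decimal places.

Each Tg atom is independently Tg-86 (p = 0.7801) or Tg-88 (q = 0.2199); the cluster is the binomial expansion (p + q)^2.
P(M) = 0.7801^2 = 0.608556
P(M+2) = 2 × 0.7801^1 × 0.2199^1 = 0.343088
P(M+4) = 0.2199^2 = 0.048356
The M peak is largest (0.608556); scaling to 100 gives 100.00 : 56.38 : 7.95.

100.00 : 56.38 : 7.95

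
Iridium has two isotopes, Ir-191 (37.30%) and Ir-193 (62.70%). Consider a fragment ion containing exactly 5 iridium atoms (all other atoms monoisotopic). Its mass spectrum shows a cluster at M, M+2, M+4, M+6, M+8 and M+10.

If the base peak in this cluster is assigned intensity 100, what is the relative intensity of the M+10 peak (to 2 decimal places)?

28.26

Binomial terms of (0.3730 + 0.6270)^5: M 0.0072, M+2 0.0607, M+4 0.2040, M+6 0.3429, M+8 0.2882, M+10 0.0969 → M+6 is the base peak.
P(M+6) = C(5,3) × 0.3730^2 × 0.6270^3 = 10 × 0.139129 × 0.24649188 = 0.342942 (base)
P(M+10) = C(5,5) × 0.3730^0 × 0.6270^5 = 1 × 1.0000 × 0.09690311 = 0.096903
Relative intensity = 0.096903 / 0.342942 × 100 = 28.26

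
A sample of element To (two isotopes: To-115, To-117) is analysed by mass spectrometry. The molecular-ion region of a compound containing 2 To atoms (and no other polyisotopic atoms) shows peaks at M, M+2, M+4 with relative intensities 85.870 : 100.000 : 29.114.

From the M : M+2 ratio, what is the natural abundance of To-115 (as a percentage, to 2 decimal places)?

63.20%

Let p = fractional abundance of To-115. I(M+2)/I(M) = [C(2,1)·p^1·(1−p)] / p^2 = 2·(1−p)/p = 100.000/85.870 = 1.1646
(1−p)/p = 1.1646/2 = 0.5823  ⇒  p = 1/(1 + 0.5823) = 0.6320
To-115: 63.20%, To-117: 36.80%.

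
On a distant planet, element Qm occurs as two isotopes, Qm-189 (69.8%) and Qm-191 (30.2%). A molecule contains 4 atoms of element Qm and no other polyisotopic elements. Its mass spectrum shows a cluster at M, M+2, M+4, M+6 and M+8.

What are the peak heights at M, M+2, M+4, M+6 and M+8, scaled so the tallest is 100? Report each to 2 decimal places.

57.78 : 100.00 : 64.90 : 18.72 : 2.02

Each Qm atom is independently Qm-189 (p = 0.698) or Qm-191 (q = 0.302); the cluster is the binomial expansion (p + q)^4.
P(M) = 0.698^4 = 0.237368
P(M+2) = 4 × 0.698^3 × 0.302^1 = 0.410803
P(M+4) = 6 × 0.698^2 × 0.302^2 = 0.266610
P(M+6) = 4 × 0.698^1 × 0.302^3 = 0.076902
P(M+8) = 0.302^4 = 0.008318
The M+2 peak is largest (0.410803); scaling to 100 gives 57.78 : 100.00 : 64.90 : 18.72 : 2.02.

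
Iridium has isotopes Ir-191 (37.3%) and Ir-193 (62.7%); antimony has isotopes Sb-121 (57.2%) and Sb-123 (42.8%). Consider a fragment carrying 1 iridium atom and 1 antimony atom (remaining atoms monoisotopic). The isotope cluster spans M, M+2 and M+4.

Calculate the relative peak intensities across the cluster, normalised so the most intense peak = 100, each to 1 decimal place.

41.2 : 100.0 : 51.8

Iridium pattern (n=1): 0.3730 : 0.6270
Antimony pattern (n=1): 0.5720 : 0.4280
Convolve the two distributions (both contribute in 2-u steps):
  M: 0.3730×0.5720 = 0.213356
  M+2: 0.3730×0.4280 + 0.6270×0.5720 = 0.518288
  M+4: 0.6270×0.4280 = 0.268356
Scale to base peak (0.518288) = 100: 41.2 : 100.0 : 51.8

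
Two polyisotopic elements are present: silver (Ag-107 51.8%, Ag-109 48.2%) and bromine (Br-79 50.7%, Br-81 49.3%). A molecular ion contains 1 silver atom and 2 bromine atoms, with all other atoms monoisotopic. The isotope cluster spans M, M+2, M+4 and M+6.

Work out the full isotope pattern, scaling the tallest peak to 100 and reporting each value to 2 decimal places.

34.78 : 100.00 : 95.82 : 30.60

Silver pattern (n=1): 0.5180 : 0.4820
Bromine pattern (n=2): 0.257049 : 0.499902 : 0.243049
Convolve the two distributions (both contribute in 2-u steps):
  M: 0.5180×0.257049 = 0.133151
  M+2: 0.5180×0.499902 + 0.4820×0.257049 = 0.382847
  M+4: 0.5180×0.243049 + 0.4820×0.499902 = 0.366852
  M+6: 0.4820×0.243049 = 0.117150
Scale to base peak (0.382847) = 100: 34.78 : 100.00 : 95.82 : 30.60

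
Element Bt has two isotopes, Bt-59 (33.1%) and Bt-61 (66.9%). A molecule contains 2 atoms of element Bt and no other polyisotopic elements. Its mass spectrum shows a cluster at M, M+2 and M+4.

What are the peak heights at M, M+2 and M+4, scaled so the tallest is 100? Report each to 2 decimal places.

Expanding (0.331 + 0.669)^2:
P(M) = 0.331^2 = 0.109561
P(M+2) = 2 × 0.331^1 × 0.669^1 = 0.442878
P(M+4) = 0.669^2 = 0.447561
The M+4 peak is largest (0.447561); scaling to 100 gives 24.48 : 98.95 : 100.00.

24.48 : 98.95 : 100.00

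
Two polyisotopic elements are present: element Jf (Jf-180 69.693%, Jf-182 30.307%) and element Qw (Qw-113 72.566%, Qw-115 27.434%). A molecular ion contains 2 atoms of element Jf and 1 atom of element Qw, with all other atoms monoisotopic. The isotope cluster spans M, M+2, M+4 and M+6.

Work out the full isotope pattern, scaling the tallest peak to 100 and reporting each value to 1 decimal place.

80.1 : 100.0 : 41.5 : 5.7

Element Jf pattern (n=2): 0.48571142 : 0.42243715 : 0.09185142
Element Qw pattern (n=1): 0.72566 : 0.27434
Convolve the two distributions (both contribute in 2-u steps):
  M: 0.48571142×0.72566 = 0.352461
  M+2: 0.48571142×0.27434 + 0.42243715×0.72566 = 0.439796
  M+4: 0.42243715×0.27434 + 0.09185142×0.72566 = 0.182544
  M+6: 0.09185142×0.27434 = 0.025199
Scale to base peak (0.439796) = 100: 80.1 : 100.0 : 41.5 : 5.7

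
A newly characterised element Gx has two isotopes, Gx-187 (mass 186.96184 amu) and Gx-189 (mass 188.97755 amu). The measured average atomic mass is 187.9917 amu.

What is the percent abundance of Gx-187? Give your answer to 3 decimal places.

48.908%

With x = fraction of Gx-187 (so Gx-189 is 1 − x):
186.96184·x + 188.97755·(1 − x) = 187.9917
(186.96184 − 188.97755)·x = 187.9917 − 188.97755
x = -0.98585 / -2.01571 = 0.48908 → 48.908% Gx-187, 51.092% Gx-189.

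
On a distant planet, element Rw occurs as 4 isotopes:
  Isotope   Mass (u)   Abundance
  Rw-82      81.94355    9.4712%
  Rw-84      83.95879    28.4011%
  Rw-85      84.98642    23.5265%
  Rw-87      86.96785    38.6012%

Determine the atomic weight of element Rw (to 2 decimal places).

85.17 u

Average mass = Σ (abundance × isotope mass) = 0.094712 × 81.94355 + 0.284011 × 83.95879 + 0.235265 × 84.98642 + 0.386012 × 86.96785
= 7.761038 + 23.845220 + 19.994330 + 33.570634 = 85.171222 u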